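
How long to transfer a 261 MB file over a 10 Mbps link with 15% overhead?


Effective throughput = 10 * (1 - 15/100) = 8.5 Mbps
File size in Mb = 261 * 8 = 2088 Mb
Time = 2088 / 8.5
Time = 245.6471 seconds


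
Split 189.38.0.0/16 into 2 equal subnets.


New prefix = 16 + 1 = 17
Each subnet has 32768 addresses
  189.38.0.0/17
  189.38.128.0/17
Subnets: 189.38.0.0/17, 189.38.128.0/17


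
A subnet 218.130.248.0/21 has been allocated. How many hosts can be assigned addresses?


Host bits = 32 - 21 = 11
Total addresses = 2^11 = 2048
Usable = total - 2 (network and broadcast)
Usable hosts: 2046


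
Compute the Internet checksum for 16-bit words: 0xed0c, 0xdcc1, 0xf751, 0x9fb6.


Sum all words (with carry folding):
+ 0xed0c = 0xed0c
+ 0xdcc1 = 0xc9ce
+ 0xf751 = 0xc120
+ 0x9fb6 = 0x60d7
One's complement: ~0x60d7
Checksum = 0x9f28


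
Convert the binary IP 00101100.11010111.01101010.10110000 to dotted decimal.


00101100 = 44
11010111 = 215
01101010 = 106
10110000 = 176
IP: 44.215.106.176


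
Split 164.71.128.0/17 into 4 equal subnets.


New prefix = 17 + 2 = 19
Each subnet has 8192 addresses
  164.71.128.0/19
  164.71.160.0/19
  164.71.192.0/19
  164.71.224.0/19
Subnets: 164.71.128.0/19, 164.71.160.0/19, 164.71.192.0/19, 164.71.224.0/19


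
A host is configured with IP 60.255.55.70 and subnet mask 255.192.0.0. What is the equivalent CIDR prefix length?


Binary: 11111111.11000000.00000000.00000000
Count leading 1s
Prefix: /10


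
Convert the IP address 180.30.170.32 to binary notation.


180 = 10110100
30 = 00011110
170 = 10101010
32 = 00100000
Binary: 10110100.00011110.10101010.00100000


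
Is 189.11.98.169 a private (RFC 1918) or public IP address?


RFC 1918 private ranges:
  10.0.0.0/8 (10.0.0.0 - 10.255.255.255)
  172.16.0.0/12 (172.16.0.0 - 172.31.255.255)
  192.168.0.0/16 (192.168.0.0 - 192.168.255.255)
Public (not in any RFC 1918 range)


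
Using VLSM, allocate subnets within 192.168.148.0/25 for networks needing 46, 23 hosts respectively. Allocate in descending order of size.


46 hosts -> /26 (62 usable): 192.168.148.0/26
23 hosts -> /27 (30 usable): 192.168.148.64/27
Allocation: 192.168.148.0/26 (46 hosts, 62 usable); 192.168.148.64/27 (23 hosts, 30 usable)


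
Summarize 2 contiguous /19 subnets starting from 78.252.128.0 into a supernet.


Original prefix: /19
Number of subnets: 2 = 2^1
New prefix = 19 - 1 = 18
Supernet: 78.252.128.0/18


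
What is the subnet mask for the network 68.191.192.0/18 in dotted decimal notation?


/18 means 18 network bits, 14 host bits
Binary: 11111111111111111100000000000000
Mask: 255.255.192.0


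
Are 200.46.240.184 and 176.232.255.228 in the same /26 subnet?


Mask: 255.255.255.192
200.46.240.184 AND mask = 200.46.240.128
176.232.255.228 AND mask = 176.232.255.192
No, different subnets (200.46.240.128 vs 176.232.255.192)


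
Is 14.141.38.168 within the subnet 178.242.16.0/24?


Subnet network: 178.242.16.0
Test IP AND mask: 14.141.38.0
No, 14.141.38.168 is not in 178.242.16.0/24


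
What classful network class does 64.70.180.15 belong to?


First octet: 64
Binary: 01000000
0xxxxxxx -> Class A (1-126)
Class A, default mask 255.0.0.0 (/8)


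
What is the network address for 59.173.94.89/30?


IP:   00111011.10101101.01011110.01011001
Mask: 11111111.11111111.11111111.11111100
AND operation:
Net:  00111011.10101101.01011110.01011000
Network: 59.173.94.88/30


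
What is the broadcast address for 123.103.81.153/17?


Network: 123.103.0.0/17
Host bits = 15
Set all host bits to 1:
Broadcast: 123.103.127.255


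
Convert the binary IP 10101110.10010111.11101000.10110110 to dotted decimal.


10101110 = 174
10010111 = 151
11101000 = 232
10110110 = 182
IP: 174.151.232.182


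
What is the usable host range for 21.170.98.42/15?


Network: 21.170.0.0
Broadcast: 21.171.255.255
First usable = network + 1
Last usable = broadcast - 1
Range: 21.170.0.1 to 21.171.255.254


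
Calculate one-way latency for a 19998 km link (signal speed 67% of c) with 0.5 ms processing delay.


Speed = 0.67 * 3e5 km/s = 201000 km/s
Propagation delay = 19998 / 201000 = 0.0995 s = 99.4925 ms
Processing delay = 0.5 ms
Total one-way latency = 99.9925 ms


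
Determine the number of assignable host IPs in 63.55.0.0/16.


Host bits = 32 - 16 = 16
Total addresses = 2^16 = 65536
Usable = total - 2 (network and broadcast)
Usable hosts: 65534


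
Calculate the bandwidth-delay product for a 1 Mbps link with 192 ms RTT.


BDP = bandwidth * RTT
= 1 Mbps * 192 ms
= 1 * 1e6 * 192 / 1000 bits
= 192000 bits
= 24000 bytes
= 23.4375 KB
BDP = 192000 bits (24000 bytes)


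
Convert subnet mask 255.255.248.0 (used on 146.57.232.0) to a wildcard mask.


Subnet mask: 255.255.248.0
Wildcard = 255.255.255.255 - subnet mask
255 - 255 = 0
255 - 255 = 0
255 - 248 = 7
255 - 0 = 255
Wildcard: 0.0.7.255


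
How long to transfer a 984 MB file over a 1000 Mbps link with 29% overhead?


Effective throughput = 1000 * (1 - 29/100) = 710 Mbps
File size in Mb = 984 * 8 = 7872 Mb
Time = 7872 / 710
Time = 11.0873 seconds


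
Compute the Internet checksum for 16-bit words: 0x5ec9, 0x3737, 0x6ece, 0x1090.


Sum all words (with carry folding):
+ 0x5ec9 = 0x5ec9
+ 0x3737 = 0x9600
+ 0x6ece = 0x04cf
+ 0x1090 = 0x155f
One's complement: ~0x155f
Checksum = 0xeaa0


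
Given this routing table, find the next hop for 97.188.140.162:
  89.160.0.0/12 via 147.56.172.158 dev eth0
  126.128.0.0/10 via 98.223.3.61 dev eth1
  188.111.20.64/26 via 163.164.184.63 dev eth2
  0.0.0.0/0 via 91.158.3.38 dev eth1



Longest prefix match for 97.188.140.162:
  /12 89.160.0.0: no
  /10 126.128.0.0: no
  /26 188.111.20.64: no
  /0 0.0.0.0: MATCH
Selected: next-hop 91.158.3.38 via eth1 (matched /0)


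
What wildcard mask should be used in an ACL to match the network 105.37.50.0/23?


Subnet mask: 255.255.254.0
Wildcard = 255.255.255.255 - subnet mask
255 - 255 = 0
255 - 255 = 0
255 - 254 = 1
255 - 0 = 255
Wildcard: 0.0.1.255


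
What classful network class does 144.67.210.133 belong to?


First octet: 144
Binary: 10010000
10xxxxxx -> Class B (128-191)
Class B, default mask 255.255.0.0 (/16)


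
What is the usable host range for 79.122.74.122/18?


Network: 79.122.64.0
Broadcast: 79.122.127.255
First usable = network + 1
Last usable = broadcast - 1
Range: 79.122.64.1 to 79.122.127.254


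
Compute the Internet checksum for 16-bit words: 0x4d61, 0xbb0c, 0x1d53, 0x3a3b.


Sum all words (with carry folding):
+ 0x4d61 = 0x4d61
+ 0xbb0c = 0x086e
+ 0x1d53 = 0x25c1
+ 0x3a3b = 0x5ffc
One's complement: ~0x5ffc
Checksum = 0xa003


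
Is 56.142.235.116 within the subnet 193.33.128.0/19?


Subnet network: 193.33.128.0
Test IP AND mask: 56.142.224.0
No, 56.142.235.116 is not in 193.33.128.0/19


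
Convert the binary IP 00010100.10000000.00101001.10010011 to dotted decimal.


00010100 = 20
10000000 = 128
00101001 = 41
10010011 = 147
IP: 20.128.41.147


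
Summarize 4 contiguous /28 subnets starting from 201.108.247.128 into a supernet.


Original prefix: /28
Number of subnets: 4 = 2^2
New prefix = 28 - 2 = 26
Supernet: 201.108.247.128/26


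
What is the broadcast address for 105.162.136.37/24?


Network: 105.162.136.0/24
Host bits = 8
Set all host bits to 1:
Broadcast: 105.162.136.255


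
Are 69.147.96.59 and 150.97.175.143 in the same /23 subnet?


Mask: 255.255.254.0
69.147.96.59 AND mask = 69.147.96.0
150.97.175.143 AND mask = 150.97.174.0
No, different subnets (69.147.96.0 vs 150.97.174.0)


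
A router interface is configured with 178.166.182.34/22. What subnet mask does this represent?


/22 means 22 network bits, 10 host bits
Binary: 11111111111111111111110000000000
Mask: 255.255.252.0


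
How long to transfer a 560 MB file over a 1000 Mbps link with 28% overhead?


Effective throughput = 1000 * (1 - 28/100) = 720 Mbps
File size in Mb = 560 * 8 = 4480 Mb
Time = 4480 / 720
Time = 6.2222 seconds


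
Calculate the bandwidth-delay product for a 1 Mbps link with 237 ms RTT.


BDP = bandwidth * RTT
= 1 Mbps * 237 ms
= 1 * 1e6 * 237 / 1000 bits
= 237000 bits
= 29625 bytes
= 28.9307 KB
BDP = 237000 bits (29625 bytes)


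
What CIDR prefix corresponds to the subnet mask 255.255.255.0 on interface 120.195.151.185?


Binary: 11111111.11111111.11111111.00000000
Count leading 1s
Prefix: /24


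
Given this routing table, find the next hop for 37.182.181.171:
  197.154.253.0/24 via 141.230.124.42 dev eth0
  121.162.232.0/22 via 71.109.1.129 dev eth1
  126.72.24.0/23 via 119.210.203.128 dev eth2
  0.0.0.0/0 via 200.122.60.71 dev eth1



Longest prefix match for 37.182.181.171:
  /24 197.154.253.0: no
  /22 121.162.232.0: no
  /23 126.72.24.0: no
  /0 0.0.0.0: MATCH
Selected: next-hop 200.122.60.71 via eth1 (matched /0)


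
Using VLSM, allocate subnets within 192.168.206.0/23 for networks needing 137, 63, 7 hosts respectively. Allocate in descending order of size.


137 hosts -> /24 (254 usable): 192.168.206.0/24
63 hosts -> /25 (126 usable): 192.168.207.0/25
7 hosts -> /28 (14 usable): 192.168.207.128/28
Allocation: 192.168.206.0/24 (137 hosts, 254 usable); 192.168.207.0/25 (63 hosts, 126 usable); 192.168.207.128/28 (7 hosts, 14 usable)


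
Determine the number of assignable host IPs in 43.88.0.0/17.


Host bits = 32 - 17 = 15
Total addresses = 2^15 = 32768
Usable = total - 2 (network and broadcast)
Usable hosts: 32766


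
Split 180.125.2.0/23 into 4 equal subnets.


New prefix = 23 + 2 = 25
Each subnet has 128 addresses
  180.125.2.0/25
  180.125.2.128/25
  180.125.3.0/25
  180.125.3.128/25
Subnets: 180.125.2.0/25, 180.125.2.128/25, 180.125.3.0/25, 180.125.3.128/25


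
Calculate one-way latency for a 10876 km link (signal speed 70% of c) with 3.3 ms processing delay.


Speed = 0.7 * 3e5 km/s = 210000 km/s
Propagation delay = 10876 / 210000 = 0.0518 s = 51.7905 ms
Processing delay = 3.3 ms
Total one-way latency = 55.0905 ms


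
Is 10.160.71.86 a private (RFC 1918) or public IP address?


RFC 1918 private ranges:
  10.0.0.0/8 (10.0.0.0 - 10.255.255.255)
  172.16.0.0/12 (172.16.0.0 - 172.31.255.255)
  192.168.0.0/16 (192.168.0.0 - 192.168.255.255)
Private (in 10.0.0.0/8)


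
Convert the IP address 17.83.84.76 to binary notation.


17 = 00010001
83 = 01010011
84 = 01010100
76 = 01001100
Binary: 00010001.01010011.01010100.01001100


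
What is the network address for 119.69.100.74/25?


IP:   01110111.01000101.01100100.01001010
Mask: 11111111.11111111.11111111.10000000
AND operation:
Net:  01110111.01000101.01100100.00000000
Network: 119.69.100.0/25


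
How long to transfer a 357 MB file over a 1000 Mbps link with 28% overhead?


Effective throughput = 1000 * (1 - 28/100) = 720 Mbps
File size in Mb = 357 * 8 = 2856 Mb
Time = 2856 / 720
Time = 3.9667 seconds


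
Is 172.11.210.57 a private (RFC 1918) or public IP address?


RFC 1918 private ranges:
  10.0.0.0/8 (10.0.0.0 - 10.255.255.255)
  172.16.0.0/12 (172.16.0.0 - 172.31.255.255)
  192.168.0.0/16 (192.168.0.0 - 192.168.255.255)
Public (not in any RFC 1918 range)


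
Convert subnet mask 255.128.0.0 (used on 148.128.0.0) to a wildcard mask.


Subnet mask: 255.128.0.0
Wildcard = 255.255.255.255 - subnet mask
255 - 255 = 0
255 - 128 = 127
255 - 0 = 255
255 - 0 = 255
Wildcard: 0.127.255.255


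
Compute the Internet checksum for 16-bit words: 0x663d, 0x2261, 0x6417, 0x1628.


Sum all words (with carry folding):
+ 0x663d = 0x663d
+ 0x2261 = 0x889e
+ 0x6417 = 0xecb5
+ 0x1628 = 0x02de
One's complement: ~0x02de
Checksum = 0xfd21


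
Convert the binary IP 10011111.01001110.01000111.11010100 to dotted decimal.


10011111 = 159
01001110 = 78
01000111 = 71
11010100 = 212
IP: 159.78.71.212


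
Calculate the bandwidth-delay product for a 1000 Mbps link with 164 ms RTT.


BDP = bandwidth * RTT
= 1000 Mbps * 164 ms
= 1000 * 1e6 * 164 / 1000 bits
= 164000000 bits
= 20500000 bytes
= 20019.5312 KB
BDP = 164000000 bits (20500000 bytes)


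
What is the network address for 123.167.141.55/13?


IP:   01111011.10100111.10001101.00110111
Mask: 11111111.11111000.00000000.00000000
AND operation:
Net:  01111011.10100000.00000000.00000000
Network: 123.160.0.0/13


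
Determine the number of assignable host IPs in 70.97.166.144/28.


Host bits = 32 - 28 = 4
Total addresses = 2^4 = 16
Usable = total - 2 (network and broadcast)
Usable hosts: 14


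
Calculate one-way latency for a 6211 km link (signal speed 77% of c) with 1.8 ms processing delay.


Speed = 0.77 * 3e5 km/s = 231000 km/s
Propagation delay = 6211 / 231000 = 0.0269 s = 26.8874 ms
Processing delay = 1.8 ms
Total one-way latency = 28.6874 ms


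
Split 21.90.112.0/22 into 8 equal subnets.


New prefix = 22 + 3 = 25
Each subnet has 128 addresses
  21.90.112.0/25
  21.90.112.128/25
  21.90.113.0/25
  21.90.113.128/25
  21.90.114.0/25
  21.90.114.128/25
  21.90.115.0/25
  21.90.115.128/25
Subnets: 21.90.112.0/25, 21.90.112.128/25, 21.90.113.0/25, 21.90.113.128/25, 21.90.114.0/25, 21.90.114.128/25, 21.90.115.0/25, 21.90.115.128/25


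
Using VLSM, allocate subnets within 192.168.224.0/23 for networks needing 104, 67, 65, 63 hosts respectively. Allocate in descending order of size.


104 hosts -> /25 (126 usable): 192.168.224.0/25
67 hosts -> /25 (126 usable): 192.168.224.128/25
65 hosts -> /25 (126 usable): 192.168.225.0/25
63 hosts -> /25 (126 usable): 192.168.225.128/25
Allocation: 192.168.224.0/25 (104 hosts, 126 usable); 192.168.224.128/25 (67 hosts, 126 usable); 192.168.225.0/25 (65 hosts, 126 usable); 192.168.225.128/25 (63 hosts, 126 usable)


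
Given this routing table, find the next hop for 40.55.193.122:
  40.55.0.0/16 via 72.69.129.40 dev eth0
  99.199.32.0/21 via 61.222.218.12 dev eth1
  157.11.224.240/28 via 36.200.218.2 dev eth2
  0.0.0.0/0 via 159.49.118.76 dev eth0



Longest prefix match for 40.55.193.122:
  /16 40.55.0.0: MATCH
  /21 99.199.32.0: no
  /28 157.11.224.240: no
  /0 0.0.0.0: MATCH
Selected: next-hop 72.69.129.40 via eth0 (matched /16)


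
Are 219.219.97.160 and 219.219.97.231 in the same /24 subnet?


Mask: 255.255.255.0
219.219.97.160 AND mask = 219.219.97.0
219.219.97.231 AND mask = 219.219.97.0
Yes, same subnet (219.219.97.0)


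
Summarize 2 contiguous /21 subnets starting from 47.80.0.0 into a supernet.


Original prefix: /21
Number of subnets: 2 = 2^1
New prefix = 21 - 1 = 20
Supernet: 47.80.0.0/20


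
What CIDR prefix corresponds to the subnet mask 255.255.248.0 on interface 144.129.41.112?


Binary: 11111111.11111111.11111000.00000000
Count leading 1s
Prefix: /21


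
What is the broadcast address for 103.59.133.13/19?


Network: 103.59.128.0/19
Host bits = 13
Set all host bits to 1:
Broadcast: 103.59.159.255


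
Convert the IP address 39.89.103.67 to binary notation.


39 = 00100111
89 = 01011001
103 = 01100111
67 = 01000011
Binary: 00100111.01011001.01100111.01000011


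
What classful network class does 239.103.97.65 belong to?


First octet: 239
Binary: 11101111
1110xxxx -> Class D (224-239)
Class D (multicast), default mask N/A


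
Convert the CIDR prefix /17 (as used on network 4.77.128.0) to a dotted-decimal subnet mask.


/17 means 17 network bits, 15 host bits
Binary: 11111111111111111000000000000000
Mask: 255.255.128.0


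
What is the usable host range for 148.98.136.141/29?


Network: 148.98.136.136
Broadcast: 148.98.136.143
First usable = network + 1
Last usable = broadcast - 1
Range: 148.98.136.137 to 148.98.136.142


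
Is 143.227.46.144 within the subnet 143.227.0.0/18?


Subnet network: 143.227.0.0
Test IP AND mask: 143.227.0.0
Yes, 143.227.46.144 is in 143.227.0.0/18


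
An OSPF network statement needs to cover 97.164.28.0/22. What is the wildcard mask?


Subnet mask: 255.255.252.0
Wildcard = 255.255.255.255 - subnet mask
255 - 255 = 0
255 - 255 = 0
255 - 252 = 3
255 - 0 = 255
Wildcard: 0.0.3.255


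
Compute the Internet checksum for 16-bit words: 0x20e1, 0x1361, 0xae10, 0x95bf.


Sum all words (with carry folding):
+ 0x20e1 = 0x20e1
+ 0x1361 = 0x3442
+ 0xae10 = 0xe252
+ 0x95bf = 0x7812
One's complement: ~0x7812
Checksum = 0x87ed


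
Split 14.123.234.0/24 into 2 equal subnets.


New prefix = 24 + 1 = 25
Each subnet has 128 addresses
  14.123.234.0/25
  14.123.234.128/25
Subnets: 14.123.234.0/25, 14.123.234.128/25


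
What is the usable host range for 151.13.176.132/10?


Network: 151.0.0.0
Broadcast: 151.63.255.255
First usable = network + 1
Last usable = broadcast - 1
Range: 151.0.0.1 to 151.63.255.254


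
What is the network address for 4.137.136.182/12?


IP:   00000100.10001001.10001000.10110110
Mask: 11111111.11110000.00000000.00000000
AND operation:
Net:  00000100.10000000.00000000.00000000
Network: 4.128.0.0/12


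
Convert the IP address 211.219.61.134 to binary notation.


211 = 11010011
219 = 11011011
61 = 00111101
134 = 10000110
Binary: 11010011.11011011.00111101.10000110


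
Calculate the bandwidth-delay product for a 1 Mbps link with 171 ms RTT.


BDP = bandwidth * RTT
= 1 Mbps * 171 ms
= 1 * 1e6 * 171 / 1000 bits
= 171000 bits
= 21375 bytes
= 20.874 KB
BDP = 171000 bits (21375 bytes)


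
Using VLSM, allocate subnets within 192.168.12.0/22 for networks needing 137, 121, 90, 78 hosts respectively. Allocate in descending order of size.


137 hosts -> /24 (254 usable): 192.168.12.0/24
121 hosts -> /25 (126 usable): 192.168.13.0/25
90 hosts -> /25 (126 usable): 192.168.13.128/25
78 hosts -> /25 (126 usable): 192.168.14.0/25
Allocation: 192.168.12.0/24 (137 hosts, 254 usable); 192.168.13.0/25 (121 hosts, 126 usable); 192.168.13.128/25 (90 hosts, 126 usable); 192.168.14.0/25 (78 hosts, 126 usable)


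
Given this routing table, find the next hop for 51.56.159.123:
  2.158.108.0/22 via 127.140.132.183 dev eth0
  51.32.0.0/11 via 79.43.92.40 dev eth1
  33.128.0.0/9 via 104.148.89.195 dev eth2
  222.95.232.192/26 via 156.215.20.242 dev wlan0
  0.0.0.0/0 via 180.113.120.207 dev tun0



Longest prefix match for 51.56.159.123:
  /22 2.158.108.0: no
  /11 51.32.0.0: MATCH
  /9 33.128.0.0: no
  /26 222.95.232.192: no
  /0 0.0.0.0: MATCH
Selected: next-hop 79.43.92.40 via eth1 (matched /11)


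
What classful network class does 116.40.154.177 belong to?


First octet: 116
Binary: 01110100
0xxxxxxx -> Class A (1-126)
Class A, default mask 255.0.0.0 (/8)


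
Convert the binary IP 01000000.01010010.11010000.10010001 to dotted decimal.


01000000 = 64
01010010 = 82
11010000 = 208
10010001 = 145
IP: 64.82.208.145


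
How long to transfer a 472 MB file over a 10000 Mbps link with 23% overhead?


Effective throughput = 10000 * (1 - 23/100) = 7700 Mbps
File size in Mb = 472 * 8 = 3776 Mb
Time = 3776 / 7700
Time = 0.4904 seconds


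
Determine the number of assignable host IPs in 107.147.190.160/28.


Host bits = 32 - 28 = 4
Total addresses = 2^4 = 16
Usable = total - 2 (network and broadcast)
Usable hosts: 14


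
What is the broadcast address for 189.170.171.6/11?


Network: 189.160.0.0/11
Host bits = 21
Set all host bits to 1:
Broadcast: 189.191.255.255


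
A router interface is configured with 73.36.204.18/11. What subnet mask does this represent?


/11 means 11 network bits, 21 host bits
Binary: 11111111111000000000000000000000
Mask: 255.224.0.0


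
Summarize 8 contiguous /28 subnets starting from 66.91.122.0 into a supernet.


Original prefix: /28
Number of subnets: 8 = 2^3
New prefix = 28 - 3 = 25
Supernet: 66.91.122.0/25


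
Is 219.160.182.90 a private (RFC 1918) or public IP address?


RFC 1918 private ranges:
  10.0.0.0/8 (10.0.0.0 - 10.255.255.255)
  172.16.0.0/12 (172.16.0.0 - 172.31.255.255)
  192.168.0.0/16 (192.168.0.0 - 192.168.255.255)
Public (not in any RFC 1918 range)


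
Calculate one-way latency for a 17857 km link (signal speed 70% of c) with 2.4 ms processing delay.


Speed = 0.7 * 3e5 km/s = 210000 km/s
Propagation delay = 17857 / 210000 = 0.085 s = 85.0333 ms
Processing delay = 2.4 ms
Total one-way latency = 87.4333 ms


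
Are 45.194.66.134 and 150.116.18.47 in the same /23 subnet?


Mask: 255.255.254.0
45.194.66.134 AND mask = 45.194.66.0
150.116.18.47 AND mask = 150.116.18.0
No, different subnets (45.194.66.0 vs 150.116.18.0)


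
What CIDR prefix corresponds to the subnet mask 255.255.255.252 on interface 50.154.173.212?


Binary: 11111111.11111111.11111111.11111100
Count leading 1s
Prefix: /30


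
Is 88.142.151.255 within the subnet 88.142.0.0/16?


Subnet network: 88.142.0.0
Test IP AND mask: 88.142.0.0
Yes, 88.142.151.255 is in 88.142.0.0/16


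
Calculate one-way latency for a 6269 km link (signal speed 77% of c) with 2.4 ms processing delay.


Speed = 0.77 * 3e5 km/s = 231000 km/s
Propagation delay = 6269 / 231000 = 0.0271 s = 27.1385 ms
Processing delay = 2.4 ms
Total one-way latency = 29.5385 ms


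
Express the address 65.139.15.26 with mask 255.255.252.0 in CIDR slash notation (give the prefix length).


Binary: 11111111.11111111.11111100.00000000
Count leading 1s
Prefix: /22


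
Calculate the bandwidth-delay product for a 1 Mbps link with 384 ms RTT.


BDP = bandwidth * RTT
= 1 Mbps * 384 ms
= 1 * 1e6 * 384 / 1000 bits
= 384000 bits
= 48000 bytes
= 46.875 KB
BDP = 384000 bits (48000 bytes)


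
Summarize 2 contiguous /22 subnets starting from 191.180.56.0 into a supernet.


Original prefix: /22
Number of subnets: 2 = 2^1
New prefix = 22 - 1 = 21
Supernet: 191.180.56.0/21


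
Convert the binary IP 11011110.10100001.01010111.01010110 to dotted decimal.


11011110 = 222
10100001 = 161
01010111 = 87
01010110 = 86
IP: 222.161.87.86


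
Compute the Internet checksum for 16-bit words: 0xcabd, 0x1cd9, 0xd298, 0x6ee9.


Sum all words (with carry folding):
+ 0xcabd = 0xcabd
+ 0x1cd9 = 0xe796
+ 0xd298 = 0xba2f
+ 0x6ee9 = 0x2919
One's complement: ~0x2919
Checksum = 0xd6e6


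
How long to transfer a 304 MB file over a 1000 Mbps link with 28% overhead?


Effective throughput = 1000 * (1 - 28/100) = 720 Mbps
File size in Mb = 304 * 8 = 2432 Mb
Time = 2432 / 720
Time = 3.3778 seconds


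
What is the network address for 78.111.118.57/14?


IP:   01001110.01101111.01110110.00111001
Mask: 11111111.11111100.00000000.00000000
AND operation:
Net:  01001110.01101100.00000000.00000000
Network: 78.108.0.0/14


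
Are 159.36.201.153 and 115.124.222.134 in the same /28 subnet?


Mask: 255.255.255.240
159.36.201.153 AND mask = 159.36.201.144
115.124.222.134 AND mask = 115.124.222.128
No, different subnets (159.36.201.144 vs 115.124.222.128)


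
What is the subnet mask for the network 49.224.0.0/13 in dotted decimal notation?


/13 means 13 network bits, 19 host bits
Binary: 11111111111110000000000000000000
Mask: 255.248.0.0


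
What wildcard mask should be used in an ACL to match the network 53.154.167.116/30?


Subnet mask: 255.255.255.252
Wildcard = 255.255.255.255 - subnet mask
255 - 255 = 0
255 - 255 = 0
255 - 255 = 0
255 - 252 = 3
Wildcard: 0.0.0.3


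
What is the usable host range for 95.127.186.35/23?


Network: 95.127.186.0
Broadcast: 95.127.187.255
First usable = network + 1
Last usable = broadcast - 1
Range: 95.127.186.1 to 95.127.187.254


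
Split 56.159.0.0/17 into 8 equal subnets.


New prefix = 17 + 3 = 20
Each subnet has 4096 addresses
  56.159.0.0/20
  56.159.16.0/20
  56.159.32.0/20
  56.159.48.0/20
  56.159.64.0/20
  56.159.80.0/20
  56.159.96.0/20
  56.159.112.0/20
Subnets: 56.159.0.0/20, 56.159.16.0/20, 56.159.32.0/20, 56.159.48.0/20, 56.159.64.0/20, 56.159.80.0/20, 56.159.96.0/20, 56.159.112.0/20


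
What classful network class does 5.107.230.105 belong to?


First octet: 5
Binary: 00000101
0xxxxxxx -> Class A (1-126)
Class A, default mask 255.0.0.0 (/8)


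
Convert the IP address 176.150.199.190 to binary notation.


176 = 10110000
150 = 10010110
199 = 11000111
190 = 10111110
Binary: 10110000.10010110.11000111.10111110


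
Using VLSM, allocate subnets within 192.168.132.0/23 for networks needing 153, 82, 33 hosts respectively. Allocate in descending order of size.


153 hosts -> /24 (254 usable): 192.168.132.0/24
82 hosts -> /25 (126 usable): 192.168.133.0/25
33 hosts -> /26 (62 usable): 192.168.133.128/26
Allocation: 192.168.132.0/24 (153 hosts, 254 usable); 192.168.133.0/25 (82 hosts, 126 usable); 192.168.133.128/26 (33 hosts, 62 usable)


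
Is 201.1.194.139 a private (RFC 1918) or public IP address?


RFC 1918 private ranges:
  10.0.0.0/8 (10.0.0.0 - 10.255.255.255)
  172.16.0.0/12 (172.16.0.0 - 172.31.255.255)
  192.168.0.0/16 (192.168.0.0 - 192.168.255.255)
Public (not in any RFC 1918 range)


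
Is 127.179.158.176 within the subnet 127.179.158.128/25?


Subnet network: 127.179.158.128
Test IP AND mask: 127.179.158.128
Yes, 127.179.158.176 is in 127.179.158.128/25


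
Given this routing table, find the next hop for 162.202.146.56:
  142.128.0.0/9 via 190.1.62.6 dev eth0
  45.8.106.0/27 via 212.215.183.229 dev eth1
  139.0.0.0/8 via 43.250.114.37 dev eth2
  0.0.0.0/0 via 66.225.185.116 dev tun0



Longest prefix match for 162.202.146.56:
  /9 142.128.0.0: no
  /27 45.8.106.0: no
  /8 139.0.0.0: no
  /0 0.0.0.0: MATCH
Selected: next-hop 66.225.185.116 via tun0 (matched /0)


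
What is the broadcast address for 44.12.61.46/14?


Network: 44.12.0.0/14
Host bits = 18
Set all host bits to 1:
Broadcast: 44.15.255.255


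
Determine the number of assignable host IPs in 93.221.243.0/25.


Host bits = 32 - 25 = 7
Total addresses = 2^7 = 128
Usable = total - 2 (network and broadcast)
Usable hosts: 126


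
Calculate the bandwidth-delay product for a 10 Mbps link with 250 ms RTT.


BDP = bandwidth * RTT
= 10 Mbps * 250 ms
= 10 * 1e6 * 250 / 1000 bits
= 2500000 bits
= 312500 bytes
= 305.1758 KB
BDP = 2500000 bits (312500 bytes)


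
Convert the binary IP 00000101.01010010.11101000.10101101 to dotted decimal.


00000101 = 5
01010010 = 82
11101000 = 232
10101101 = 173
IP: 5.82.232.173


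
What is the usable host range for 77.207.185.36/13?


Network: 77.200.0.0
Broadcast: 77.207.255.255
First usable = network + 1
Last usable = broadcast - 1
Range: 77.200.0.1 to 77.207.255.254


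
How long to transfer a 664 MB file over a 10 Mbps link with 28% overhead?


Effective throughput = 10 * (1 - 28/100) = 7.2 Mbps
File size in Mb = 664 * 8 = 5312 Mb
Time = 5312 / 7.2
Time = 737.7778 seconds


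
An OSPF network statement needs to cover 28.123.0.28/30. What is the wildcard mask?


Subnet mask: 255.255.255.252
Wildcard = 255.255.255.255 - subnet mask
255 - 255 = 0
255 - 255 = 0
255 - 255 = 0
255 - 252 = 3
Wildcard: 0.0.0.3


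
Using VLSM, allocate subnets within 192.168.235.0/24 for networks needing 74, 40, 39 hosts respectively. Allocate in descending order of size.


74 hosts -> /25 (126 usable): 192.168.235.0/25
40 hosts -> /26 (62 usable): 192.168.235.128/26
39 hosts -> /26 (62 usable): 192.168.235.192/26
Allocation: 192.168.235.0/25 (74 hosts, 126 usable); 192.168.235.128/26 (40 hosts, 62 usable); 192.168.235.192/26 (39 hosts, 62 usable)


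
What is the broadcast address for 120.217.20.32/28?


Network: 120.217.20.32/28
Host bits = 4
Set all host bits to 1:
Broadcast: 120.217.20.47


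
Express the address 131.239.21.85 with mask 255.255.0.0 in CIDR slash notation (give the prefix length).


Binary: 11111111.11111111.00000000.00000000
Count leading 1s
Prefix: /16


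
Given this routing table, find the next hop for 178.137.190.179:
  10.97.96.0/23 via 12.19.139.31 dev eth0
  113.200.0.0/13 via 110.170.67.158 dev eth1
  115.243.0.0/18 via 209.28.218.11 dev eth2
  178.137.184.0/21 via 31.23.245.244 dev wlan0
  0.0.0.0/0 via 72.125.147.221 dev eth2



Longest prefix match for 178.137.190.179:
  /23 10.97.96.0: no
  /13 113.200.0.0: no
  /18 115.243.0.0: no
  /21 178.137.184.0: MATCH
  /0 0.0.0.0: MATCH
Selected: next-hop 31.23.245.244 via wlan0 (matched /21)


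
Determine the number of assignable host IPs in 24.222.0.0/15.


Host bits = 32 - 15 = 17
Total addresses = 2^17 = 131072
Usable = total - 2 (network and broadcast)
Usable hosts: 131070


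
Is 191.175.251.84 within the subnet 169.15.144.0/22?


Subnet network: 169.15.144.0
Test IP AND mask: 191.175.248.0
No, 191.175.251.84 is not in 169.15.144.0/22


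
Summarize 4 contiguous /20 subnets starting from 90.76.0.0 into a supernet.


Original prefix: /20
Number of subnets: 4 = 2^2
New prefix = 20 - 2 = 18
Supernet: 90.76.0.0/18


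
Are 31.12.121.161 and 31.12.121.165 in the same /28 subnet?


Mask: 255.255.255.240
31.12.121.161 AND mask = 31.12.121.160
31.12.121.165 AND mask = 31.12.121.160
Yes, same subnet (31.12.121.160)


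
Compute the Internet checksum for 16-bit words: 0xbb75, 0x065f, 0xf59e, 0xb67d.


Sum all words (with carry folding):
+ 0xbb75 = 0xbb75
+ 0x065f = 0xc1d4
+ 0xf59e = 0xb773
+ 0xb67d = 0x6df1
One's complement: ~0x6df1
Checksum = 0x920e


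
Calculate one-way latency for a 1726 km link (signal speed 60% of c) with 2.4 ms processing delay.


Speed = 0.6 * 3e5 km/s = 180000 km/s
Propagation delay = 1726 / 180000 = 0.0096 s = 9.5889 ms
Processing delay = 2.4 ms
Total one-way latency = 11.9889 ms


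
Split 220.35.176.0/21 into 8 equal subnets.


New prefix = 21 + 3 = 24
Each subnet has 256 addresses
  220.35.176.0/24
  220.35.177.0/24
  220.35.178.0/24
  220.35.179.0/24
  220.35.180.0/24
  220.35.181.0/24
  220.35.182.0/24
  220.35.183.0/24
Subnets: 220.35.176.0/24, 220.35.177.0/24, 220.35.178.0/24, 220.35.179.0/24, 220.35.180.0/24, 220.35.181.0/24, 220.35.182.0/24, 220.35.183.0/24


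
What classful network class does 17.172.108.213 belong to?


First octet: 17
Binary: 00010001
0xxxxxxx -> Class A (1-126)
Class A, default mask 255.0.0.0 (/8)


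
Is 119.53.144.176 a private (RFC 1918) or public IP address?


RFC 1918 private ranges:
  10.0.0.0/8 (10.0.0.0 - 10.255.255.255)
  172.16.0.0/12 (172.16.0.0 - 172.31.255.255)
  192.168.0.0/16 (192.168.0.0 - 192.168.255.255)
Public (not in any RFC 1918 range)


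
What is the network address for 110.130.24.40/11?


IP:   01101110.10000010.00011000.00101000
Mask: 11111111.11100000.00000000.00000000
AND operation:
Net:  01101110.10000000.00000000.00000000
Network: 110.128.0.0/11


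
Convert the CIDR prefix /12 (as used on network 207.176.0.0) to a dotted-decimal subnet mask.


/12 means 12 network bits, 20 host bits
Binary: 11111111111100000000000000000000
Mask: 255.240.0.0


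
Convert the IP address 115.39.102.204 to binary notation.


115 = 01110011
39 = 00100111
102 = 01100110
204 = 11001100
Binary: 01110011.00100111.01100110.11001100


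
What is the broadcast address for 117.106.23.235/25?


Network: 117.106.23.128/25
Host bits = 7
Set all host bits to 1:
Broadcast: 117.106.23.255


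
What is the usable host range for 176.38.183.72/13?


Network: 176.32.0.0
Broadcast: 176.39.255.255
First usable = network + 1
Last usable = broadcast - 1
Range: 176.32.0.1 to 176.39.255.254


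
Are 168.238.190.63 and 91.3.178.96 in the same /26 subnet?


Mask: 255.255.255.192
168.238.190.63 AND mask = 168.238.190.0
91.3.178.96 AND mask = 91.3.178.64
No, different subnets (168.238.190.0 vs 91.3.178.64)


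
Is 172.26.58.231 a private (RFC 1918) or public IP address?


RFC 1918 private ranges:
  10.0.0.0/8 (10.0.0.0 - 10.255.255.255)
  172.16.0.0/12 (172.16.0.0 - 172.31.255.255)
  192.168.0.0/16 (192.168.0.0 - 192.168.255.255)
Private (in 172.16.0.0/12)


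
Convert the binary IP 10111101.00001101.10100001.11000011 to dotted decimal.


10111101 = 189
00001101 = 13
10100001 = 161
11000011 = 195
IP: 189.13.161.195


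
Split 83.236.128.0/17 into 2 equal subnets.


New prefix = 17 + 1 = 18
Each subnet has 16384 addresses
  83.236.128.0/18
  83.236.192.0/18
Subnets: 83.236.128.0/18, 83.236.192.0/18


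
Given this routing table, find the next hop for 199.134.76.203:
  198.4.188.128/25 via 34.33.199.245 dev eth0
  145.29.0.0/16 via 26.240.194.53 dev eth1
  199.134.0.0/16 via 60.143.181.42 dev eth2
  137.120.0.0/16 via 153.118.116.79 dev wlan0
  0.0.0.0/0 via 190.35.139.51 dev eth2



Longest prefix match for 199.134.76.203:
  /25 198.4.188.128: no
  /16 145.29.0.0: no
  /16 199.134.0.0: MATCH
  /16 137.120.0.0: no
  /0 0.0.0.0: MATCH
Selected: next-hop 60.143.181.42 via eth2 (matched /16)


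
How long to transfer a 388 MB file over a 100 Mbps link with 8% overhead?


Effective throughput = 100 * (1 - 8/100) = 92 Mbps
File size in Mb = 388 * 8 = 3104 Mb
Time = 3104 / 92
Time = 33.7391 seconds


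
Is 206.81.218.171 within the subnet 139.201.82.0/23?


Subnet network: 139.201.82.0
Test IP AND mask: 206.81.218.0
No, 206.81.218.171 is not in 139.201.82.0/23


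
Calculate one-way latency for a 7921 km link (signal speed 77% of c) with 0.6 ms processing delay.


Speed = 0.77 * 3e5 km/s = 231000 km/s
Propagation delay = 7921 / 231000 = 0.0343 s = 34.29 ms
Processing delay = 0.6 ms
Total one-way latency = 34.89 ms


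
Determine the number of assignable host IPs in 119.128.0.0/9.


Host bits = 32 - 9 = 23
Total addresses = 2^23 = 8388608
Usable = total - 2 (network and broadcast)
Usable hosts: 8388606


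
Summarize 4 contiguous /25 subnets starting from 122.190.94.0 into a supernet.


Original prefix: /25
Number of subnets: 4 = 2^2
New prefix = 25 - 2 = 23
Supernet: 122.190.94.0/23


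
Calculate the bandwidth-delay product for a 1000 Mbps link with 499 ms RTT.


BDP = bandwidth * RTT
= 1000 Mbps * 499 ms
= 1000 * 1e6 * 499 / 1000 bits
= 499000000 bits
= 62375000 bytes
= 60913.0859 KB
BDP = 499000000 bits (62375000 bytes)


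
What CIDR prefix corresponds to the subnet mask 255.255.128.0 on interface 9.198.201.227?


Binary: 11111111.11111111.10000000.00000000
Count leading 1s
Prefix: /17


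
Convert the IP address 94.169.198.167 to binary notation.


94 = 01011110
169 = 10101001
198 = 11000110
167 = 10100111
Binary: 01011110.10101001.11000110.10100111


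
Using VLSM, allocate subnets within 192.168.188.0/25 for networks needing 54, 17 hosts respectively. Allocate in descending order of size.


54 hosts -> /26 (62 usable): 192.168.188.0/26
17 hosts -> /27 (30 usable): 192.168.188.64/27
Allocation: 192.168.188.0/26 (54 hosts, 62 usable); 192.168.188.64/27 (17 hosts, 30 usable)


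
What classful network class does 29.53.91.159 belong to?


First octet: 29
Binary: 00011101
0xxxxxxx -> Class A (1-126)
Class A, default mask 255.0.0.0 (/8)


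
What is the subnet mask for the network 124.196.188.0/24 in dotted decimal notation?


/24 means 24 network bits, 8 host bits
Binary: 11111111111111111111111100000000
Mask: 255.255.255.0


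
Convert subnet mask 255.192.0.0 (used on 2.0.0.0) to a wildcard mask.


Subnet mask: 255.192.0.0
Wildcard = 255.255.255.255 - subnet mask
255 - 255 = 0
255 - 192 = 63
255 - 0 = 255
255 - 0 = 255
Wildcard: 0.63.255.255


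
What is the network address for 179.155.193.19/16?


IP:   10110011.10011011.11000001.00010011
Mask: 11111111.11111111.00000000.00000000
AND operation:
Net:  10110011.10011011.00000000.00000000
Network: 179.155.0.0/16


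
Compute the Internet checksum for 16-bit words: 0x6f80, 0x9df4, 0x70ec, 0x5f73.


Sum all words (with carry folding):
+ 0x6f80 = 0x6f80
+ 0x9df4 = 0x0d75
+ 0x70ec = 0x7e61
+ 0x5f73 = 0xddd4
One's complement: ~0xddd4
Checksum = 0x222b


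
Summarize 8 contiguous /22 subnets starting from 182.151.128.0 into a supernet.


Original prefix: /22
Number of subnets: 8 = 2^3
New prefix = 22 - 3 = 19
Supernet: 182.151.128.0/19


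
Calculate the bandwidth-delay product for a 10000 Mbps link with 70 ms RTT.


BDP = bandwidth * RTT
= 10000 Mbps * 70 ms
= 10000 * 1e6 * 70 / 1000 bits
= 700000000 bits
= 87500000 bytes
= 85449.2188 KB
BDP = 700000000 bits (87500000 bytes)


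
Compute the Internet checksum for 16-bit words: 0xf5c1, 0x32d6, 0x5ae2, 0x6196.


Sum all words (with carry folding):
+ 0xf5c1 = 0xf5c1
+ 0x32d6 = 0x2898
+ 0x5ae2 = 0x837a
+ 0x6196 = 0xe510
One's complement: ~0xe510
Checksum = 0x1aef


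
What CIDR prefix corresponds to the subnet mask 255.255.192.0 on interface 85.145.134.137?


Binary: 11111111.11111111.11000000.00000000
Count leading 1s
Prefix: /18


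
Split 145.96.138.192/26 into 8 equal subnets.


New prefix = 26 + 3 = 29
Each subnet has 8 addresses
  145.96.138.192/29
  145.96.138.200/29
  145.96.138.208/29
  145.96.138.216/29
  145.96.138.224/29
  145.96.138.232/29
  145.96.138.240/29
  145.96.138.248/29
Subnets: 145.96.138.192/29, 145.96.138.200/29, 145.96.138.208/29, 145.96.138.216/29, 145.96.138.224/29, 145.96.138.232/29, 145.96.138.240/29, 145.96.138.248/29


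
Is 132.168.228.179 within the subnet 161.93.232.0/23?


Subnet network: 161.93.232.0
Test IP AND mask: 132.168.228.0
No, 132.168.228.179 is not in 161.93.232.0/23


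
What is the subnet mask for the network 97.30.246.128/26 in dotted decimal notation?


/26 means 26 network bits, 6 host bits
Binary: 11111111111111111111111111000000
Mask: 255.255.255.192


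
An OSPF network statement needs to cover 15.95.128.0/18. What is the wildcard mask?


Subnet mask: 255.255.192.0
Wildcard = 255.255.255.255 - subnet mask
255 - 255 = 0
255 - 255 = 0
255 - 192 = 63
255 - 0 = 255
Wildcard: 0.0.63.255


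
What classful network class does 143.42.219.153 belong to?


First octet: 143
Binary: 10001111
10xxxxxx -> Class B (128-191)
Class B, default mask 255.255.0.0 (/16)


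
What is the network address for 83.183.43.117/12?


IP:   01010011.10110111.00101011.01110101
Mask: 11111111.11110000.00000000.00000000
AND operation:
Net:  01010011.10110000.00000000.00000000
Network: 83.176.0.0/12


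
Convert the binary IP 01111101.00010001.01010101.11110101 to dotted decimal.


01111101 = 125
00010001 = 17
01010101 = 85
11110101 = 245
IP: 125.17.85.245


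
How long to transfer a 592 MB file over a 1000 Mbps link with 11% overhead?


Effective throughput = 1000 * (1 - 11/100) = 890 Mbps
File size in Mb = 592 * 8 = 4736 Mb
Time = 4736 / 890
Time = 5.3213 seconds


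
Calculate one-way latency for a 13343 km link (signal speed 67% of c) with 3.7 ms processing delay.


Speed = 0.67 * 3e5 km/s = 201000 km/s
Propagation delay = 13343 / 201000 = 0.0664 s = 66.3831 ms
Processing delay = 3.7 ms
Total one-way latency = 70.0831 ms


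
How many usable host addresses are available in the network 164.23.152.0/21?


Host bits = 32 - 21 = 11
Total addresses = 2^11 = 2048
Usable = total - 2 (network and broadcast)
Usable hosts: 2046


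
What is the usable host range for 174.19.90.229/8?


Network: 174.0.0.0
Broadcast: 174.255.255.255
First usable = network + 1
Last usable = broadcast - 1
Range: 174.0.0.1 to 174.255.255.254


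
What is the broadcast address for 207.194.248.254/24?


Network: 207.194.248.0/24
Host bits = 8
Set all host bits to 1:
Broadcast: 207.194.248.255


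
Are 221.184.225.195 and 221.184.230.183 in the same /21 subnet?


Mask: 255.255.248.0
221.184.225.195 AND mask = 221.184.224.0
221.184.230.183 AND mask = 221.184.224.0
Yes, same subnet (221.184.224.0)


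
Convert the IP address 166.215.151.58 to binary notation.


166 = 10100110
215 = 11010111
151 = 10010111
58 = 00111010
Binary: 10100110.11010111.10010111.00111010


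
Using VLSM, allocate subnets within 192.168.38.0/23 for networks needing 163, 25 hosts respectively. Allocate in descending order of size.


163 hosts -> /24 (254 usable): 192.168.38.0/24
25 hosts -> /27 (30 usable): 192.168.39.0/27
Allocation: 192.168.38.0/24 (163 hosts, 254 usable); 192.168.39.0/27 (25 hosts, 30 usable)


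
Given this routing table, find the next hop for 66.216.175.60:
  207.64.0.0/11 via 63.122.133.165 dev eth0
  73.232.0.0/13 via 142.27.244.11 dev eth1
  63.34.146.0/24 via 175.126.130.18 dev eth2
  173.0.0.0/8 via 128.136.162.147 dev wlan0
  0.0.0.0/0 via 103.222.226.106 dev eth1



Longest prefix match for 66.216.175.60:
  /11 207.64.0.0: no
  /13 73.232.0.0: no
  /24 63.34.146.0: no
  /8 173.0.0.0: no
  /0 0.0.0.0: MATCH
Selected: next-hop 103.222.226.106 via eth1 (matched /0)
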